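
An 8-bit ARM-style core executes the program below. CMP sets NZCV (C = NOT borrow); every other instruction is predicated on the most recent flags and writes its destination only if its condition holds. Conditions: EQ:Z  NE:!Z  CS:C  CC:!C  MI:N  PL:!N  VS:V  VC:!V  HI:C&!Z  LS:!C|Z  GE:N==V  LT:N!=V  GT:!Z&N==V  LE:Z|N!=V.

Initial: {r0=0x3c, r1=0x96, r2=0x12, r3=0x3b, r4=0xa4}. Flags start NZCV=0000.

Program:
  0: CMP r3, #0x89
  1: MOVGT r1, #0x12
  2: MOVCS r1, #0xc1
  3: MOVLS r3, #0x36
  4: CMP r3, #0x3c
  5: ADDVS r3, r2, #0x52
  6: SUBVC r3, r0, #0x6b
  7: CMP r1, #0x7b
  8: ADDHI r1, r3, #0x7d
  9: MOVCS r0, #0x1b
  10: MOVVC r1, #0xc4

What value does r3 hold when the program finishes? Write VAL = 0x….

VAL = 0xd1

0: ✓ CMP  NZCV=1001
1: ✓ MOVGT  r1←0x12
2: · MOVCS
3: ✓ MOVLS  r3←0x36
4: ✓ CMP  NZCV=1000
5: · ADDVS
6: ✓ SUBVC  r3←0xd1
7: ✓ CMP  NZCV=1000
8: · ADDHI
9: · MOVCS
10: ✓ MOVVC  r1←0xc4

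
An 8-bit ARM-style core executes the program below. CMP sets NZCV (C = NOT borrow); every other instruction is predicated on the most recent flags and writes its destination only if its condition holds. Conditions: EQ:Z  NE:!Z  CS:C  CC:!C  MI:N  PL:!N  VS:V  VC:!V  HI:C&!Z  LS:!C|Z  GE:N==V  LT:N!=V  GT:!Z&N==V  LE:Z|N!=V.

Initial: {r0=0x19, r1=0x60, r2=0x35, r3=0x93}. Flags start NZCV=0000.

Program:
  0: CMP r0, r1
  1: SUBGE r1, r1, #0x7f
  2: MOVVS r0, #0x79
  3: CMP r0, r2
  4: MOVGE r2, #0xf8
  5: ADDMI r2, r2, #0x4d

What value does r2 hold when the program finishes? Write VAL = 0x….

[0] flags=1000 → (cmp)
[1] flags=1000 GE?F → skip
[2] flags=1000 VS?F → skip
[3] flags=1000 → (cmp)
[4] flags=1000 GE?F → skip
[5] flags=1000 MI?T → r2=0x82

VAL = 0x82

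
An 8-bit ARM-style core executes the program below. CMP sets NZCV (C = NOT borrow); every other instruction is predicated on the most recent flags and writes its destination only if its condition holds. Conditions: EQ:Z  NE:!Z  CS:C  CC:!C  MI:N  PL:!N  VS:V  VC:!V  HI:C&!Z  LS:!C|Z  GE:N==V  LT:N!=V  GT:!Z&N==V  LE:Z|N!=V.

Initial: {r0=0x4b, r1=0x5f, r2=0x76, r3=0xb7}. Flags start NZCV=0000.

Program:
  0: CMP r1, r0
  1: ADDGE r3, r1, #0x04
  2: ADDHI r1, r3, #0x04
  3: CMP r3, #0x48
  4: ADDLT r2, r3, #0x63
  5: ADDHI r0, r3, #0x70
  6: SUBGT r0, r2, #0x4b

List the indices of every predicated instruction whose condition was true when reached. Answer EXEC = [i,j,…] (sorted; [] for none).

EXEC = [1,2,5,6]

0: ✓ CMP  NZCV=0010
1: ✓ ADDGE  r3←0x63
2: ✓ ADDHI  r1←0x67
3: ✓ CMP  NZCV=0010
4: · ADDLT
5: ✓ ADDHI  r0←0xd3
6: ✓ SUBGT  r0←0x2b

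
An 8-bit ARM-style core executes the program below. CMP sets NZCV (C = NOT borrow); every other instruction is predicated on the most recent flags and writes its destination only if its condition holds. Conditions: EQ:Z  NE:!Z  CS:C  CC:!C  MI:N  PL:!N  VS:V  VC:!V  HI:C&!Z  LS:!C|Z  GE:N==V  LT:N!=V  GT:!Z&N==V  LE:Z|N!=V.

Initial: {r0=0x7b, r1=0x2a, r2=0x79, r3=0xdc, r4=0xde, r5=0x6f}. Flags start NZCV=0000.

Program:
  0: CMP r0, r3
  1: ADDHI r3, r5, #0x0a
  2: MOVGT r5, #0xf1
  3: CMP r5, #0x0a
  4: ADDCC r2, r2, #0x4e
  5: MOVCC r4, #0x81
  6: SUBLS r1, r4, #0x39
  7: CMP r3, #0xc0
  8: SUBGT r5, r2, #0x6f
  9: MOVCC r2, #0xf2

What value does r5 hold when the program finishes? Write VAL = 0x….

VAL = 0x0a

[0] flags=1001 → (cmp)
[1] flags=1001 HI?F → skip
[2] flags=1001 GT?T → r5=0xf1
[3] flags=1010 → (cmp)
[4] flags=1010 CC?F → skip
[5] flags=1010 CC?F → skip
[6] flags=1010 LS?F → skip
[7] flags=0010 → (cmp)
[8] flags=0010 GT?T → r5=0x0a
[9] flags=0010 CC?F → skip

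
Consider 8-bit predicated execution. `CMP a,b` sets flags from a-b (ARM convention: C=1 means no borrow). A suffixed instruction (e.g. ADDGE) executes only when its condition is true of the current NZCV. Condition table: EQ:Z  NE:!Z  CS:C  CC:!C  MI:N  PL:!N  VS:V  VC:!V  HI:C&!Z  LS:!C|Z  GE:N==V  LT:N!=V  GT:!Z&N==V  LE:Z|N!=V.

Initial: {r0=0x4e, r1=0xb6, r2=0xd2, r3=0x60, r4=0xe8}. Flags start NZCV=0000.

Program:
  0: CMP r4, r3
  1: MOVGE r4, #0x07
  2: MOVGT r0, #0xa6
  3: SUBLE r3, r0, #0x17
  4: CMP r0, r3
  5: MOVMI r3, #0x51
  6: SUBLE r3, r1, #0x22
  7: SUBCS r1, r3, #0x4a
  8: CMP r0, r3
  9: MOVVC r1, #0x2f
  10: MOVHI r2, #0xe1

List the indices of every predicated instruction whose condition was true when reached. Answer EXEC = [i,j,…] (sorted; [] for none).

0: ✓ CMP  NZCV=1010
1: · MOVGE
2: · MOVGT
3: ✓ SUBLE  r3←0x37
4: ✓ CMP  NZCV=0010
5: · MOVMI
6: · SUBLE
7: ✓ SUBCS  r1←0xed
8: ✓ CMP  NZCV=0010
9: ✓ MOVVC  r1←0x2f
10: ✓ MOVHI  r2←0xe1

EXEC = [3,7,9,10]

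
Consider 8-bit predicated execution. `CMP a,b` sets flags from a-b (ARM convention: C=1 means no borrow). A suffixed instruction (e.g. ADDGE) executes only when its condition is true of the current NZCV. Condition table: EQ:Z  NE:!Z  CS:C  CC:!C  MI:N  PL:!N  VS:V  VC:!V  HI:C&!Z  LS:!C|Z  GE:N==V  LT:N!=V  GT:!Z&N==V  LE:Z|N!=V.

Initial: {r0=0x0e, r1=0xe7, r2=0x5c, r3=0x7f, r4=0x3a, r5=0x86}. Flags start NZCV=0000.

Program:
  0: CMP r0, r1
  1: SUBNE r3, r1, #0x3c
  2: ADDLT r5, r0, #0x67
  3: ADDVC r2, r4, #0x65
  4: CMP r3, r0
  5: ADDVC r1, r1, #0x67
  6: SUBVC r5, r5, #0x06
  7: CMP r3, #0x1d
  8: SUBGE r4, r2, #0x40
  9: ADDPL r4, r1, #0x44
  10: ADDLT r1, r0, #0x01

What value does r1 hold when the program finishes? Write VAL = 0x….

0: ✓ CMP  NZCV=0000
1: ✓ SUBNE  r3←0xab
2: · ADDLT
3: ✓ ADDVC  r2←0x9f
4: ✓ CMP  NZCV=1010
5: ✓ ADDVC  r1←0x4e
6: ✓ SUBVC  r5←0x80
7: ✓ CMP  NZCV=1010
8: · SUBGE
9: · ADDPL
10: ✓ ADDLT  r1←0x0f

VAL = 0x0f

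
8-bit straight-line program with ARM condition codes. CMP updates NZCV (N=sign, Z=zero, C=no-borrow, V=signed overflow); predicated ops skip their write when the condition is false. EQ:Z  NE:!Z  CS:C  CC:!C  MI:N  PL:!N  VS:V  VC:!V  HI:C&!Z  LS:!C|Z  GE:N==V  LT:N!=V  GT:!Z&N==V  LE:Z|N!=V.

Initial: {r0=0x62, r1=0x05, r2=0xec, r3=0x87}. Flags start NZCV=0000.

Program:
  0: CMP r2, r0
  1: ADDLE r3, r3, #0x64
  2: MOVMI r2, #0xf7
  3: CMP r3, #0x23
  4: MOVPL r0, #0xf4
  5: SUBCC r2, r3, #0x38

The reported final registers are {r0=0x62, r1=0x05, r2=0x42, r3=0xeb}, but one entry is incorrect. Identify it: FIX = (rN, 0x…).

FIX = (r2, 0xf7)

[0] flags=1010 → (cmp)
[1] flags=1010 LE?T → r3=0xeb
[2] flags=1010 MI?T → r2=0xf7
[3] flags=1010 → (cmp)
[4] flags=1010 PL?F → skip
[5] flags=1010 CC?F → skip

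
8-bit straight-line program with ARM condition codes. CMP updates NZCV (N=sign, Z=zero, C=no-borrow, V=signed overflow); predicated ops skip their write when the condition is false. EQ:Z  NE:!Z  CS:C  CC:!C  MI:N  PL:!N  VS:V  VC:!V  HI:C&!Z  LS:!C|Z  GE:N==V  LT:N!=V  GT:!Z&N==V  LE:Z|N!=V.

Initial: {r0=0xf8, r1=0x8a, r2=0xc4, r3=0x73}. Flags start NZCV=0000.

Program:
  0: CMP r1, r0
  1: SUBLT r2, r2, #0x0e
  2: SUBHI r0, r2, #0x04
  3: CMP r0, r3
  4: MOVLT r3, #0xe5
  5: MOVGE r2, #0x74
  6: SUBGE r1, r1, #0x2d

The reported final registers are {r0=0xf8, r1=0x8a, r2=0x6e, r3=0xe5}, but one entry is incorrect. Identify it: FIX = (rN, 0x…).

0: ✓ CMP  NZCV=1000
1: ✓ SUBLT  r2←0xb6
2: · SUBHI
3: ✓ CMP  NZCV=1010
4: ✓ MOVLT  r3←0xe5
5: · MOVGE
6: · SUBGE

FIX = (r2, 0xb6)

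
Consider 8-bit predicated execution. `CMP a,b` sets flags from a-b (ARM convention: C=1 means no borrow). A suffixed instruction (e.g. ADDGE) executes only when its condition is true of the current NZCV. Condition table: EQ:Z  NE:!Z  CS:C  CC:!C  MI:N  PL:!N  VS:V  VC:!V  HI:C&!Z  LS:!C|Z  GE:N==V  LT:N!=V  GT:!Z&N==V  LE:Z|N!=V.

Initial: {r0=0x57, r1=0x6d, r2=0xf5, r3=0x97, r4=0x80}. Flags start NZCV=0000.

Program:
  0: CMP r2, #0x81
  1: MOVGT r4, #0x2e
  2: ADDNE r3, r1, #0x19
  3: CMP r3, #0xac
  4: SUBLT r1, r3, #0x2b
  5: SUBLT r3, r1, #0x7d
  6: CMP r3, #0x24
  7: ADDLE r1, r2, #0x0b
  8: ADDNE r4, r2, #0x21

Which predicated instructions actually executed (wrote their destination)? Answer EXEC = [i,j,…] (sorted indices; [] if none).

EXEC = [1,2,4,5,7,8]

[0] flags=0010 → (cmp)
[1] flags=0010 GT?T → r4=0x2e
[2] flags=0010 NE?T → r3=0x86
[3] flags=1000 → (cmp)
[4] flags=1000 LT?T → r1=0x5b
[5] flags=1000 LT?T → r3=0xde
[6] flags=1010 → (cmp)
[7] flags=1010 LE?T → r1=0x00
[8] flags=1010 NE?T → r4=0x16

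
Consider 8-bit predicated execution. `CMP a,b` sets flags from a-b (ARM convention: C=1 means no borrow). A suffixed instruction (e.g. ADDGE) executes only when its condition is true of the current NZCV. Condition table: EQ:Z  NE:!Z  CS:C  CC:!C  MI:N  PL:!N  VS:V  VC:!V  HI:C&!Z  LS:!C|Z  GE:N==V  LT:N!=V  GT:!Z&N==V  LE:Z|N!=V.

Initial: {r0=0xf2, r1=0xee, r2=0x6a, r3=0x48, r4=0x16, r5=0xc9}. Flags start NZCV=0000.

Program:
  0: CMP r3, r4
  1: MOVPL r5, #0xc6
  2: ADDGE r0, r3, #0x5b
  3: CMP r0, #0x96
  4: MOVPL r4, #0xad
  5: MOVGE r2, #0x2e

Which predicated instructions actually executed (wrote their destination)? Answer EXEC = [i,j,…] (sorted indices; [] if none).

EXEC = [1,2,4,5]

0: ✓ CMP  NZCV=0010
1: ✓ MOVPL  r5←0xc6
2: ✓ ADDGE  r0←0xa3
3: ✓ CMP  NZCV=0010
4: ✓ MOVPL  r4←0xad
5: ✓ MOVGE  r2←0x2e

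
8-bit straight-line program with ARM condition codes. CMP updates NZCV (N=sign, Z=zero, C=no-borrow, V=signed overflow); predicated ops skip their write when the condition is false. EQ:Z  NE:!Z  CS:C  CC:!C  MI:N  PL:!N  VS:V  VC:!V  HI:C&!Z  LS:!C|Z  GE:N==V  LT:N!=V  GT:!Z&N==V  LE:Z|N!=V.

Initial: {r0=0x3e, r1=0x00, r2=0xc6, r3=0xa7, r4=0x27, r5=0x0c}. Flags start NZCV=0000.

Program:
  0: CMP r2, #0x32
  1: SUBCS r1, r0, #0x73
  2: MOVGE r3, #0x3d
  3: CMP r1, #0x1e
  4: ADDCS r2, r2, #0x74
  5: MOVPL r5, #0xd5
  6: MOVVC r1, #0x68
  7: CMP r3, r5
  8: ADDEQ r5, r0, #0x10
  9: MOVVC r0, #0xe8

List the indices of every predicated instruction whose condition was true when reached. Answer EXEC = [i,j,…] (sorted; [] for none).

0: ✓ CMP  NZCV=1010
1: ✓ SUBCS  r1←0xcb
2: · MOVGE
3: ✓ CMP  NZCV=1010
4: ✓ ADDCS  r2←0x3a
5: · MOVPL
6: ✓ MOVVC  r1←0x68
7: ✓ CMP  NZCV=1010
8: · ADDEQ
9: ✓ MOVVC  r0←0xe8

EXEC = [1,4,6,9]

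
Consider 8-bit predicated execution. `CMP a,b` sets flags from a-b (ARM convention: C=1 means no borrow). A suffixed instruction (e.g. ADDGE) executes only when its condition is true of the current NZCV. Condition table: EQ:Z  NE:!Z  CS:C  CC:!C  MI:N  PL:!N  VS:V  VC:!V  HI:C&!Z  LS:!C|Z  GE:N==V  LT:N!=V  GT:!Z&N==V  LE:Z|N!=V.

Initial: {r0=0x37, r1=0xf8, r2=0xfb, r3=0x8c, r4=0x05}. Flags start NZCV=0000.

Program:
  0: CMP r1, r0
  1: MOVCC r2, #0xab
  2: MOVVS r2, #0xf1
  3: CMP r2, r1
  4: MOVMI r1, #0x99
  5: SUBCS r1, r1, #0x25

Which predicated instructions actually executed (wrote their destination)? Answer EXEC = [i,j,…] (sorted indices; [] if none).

[0] flags=1010 → (cmp)
[1] flags=1010 CC?F → skip
[2] flags=1010 VS?F → skip
[3] flags=0010 → (cmp)
[4] flags=0010 MI?F → skip
[5] flags=0010 CS?T → r1=0xd3

EXEC = [5]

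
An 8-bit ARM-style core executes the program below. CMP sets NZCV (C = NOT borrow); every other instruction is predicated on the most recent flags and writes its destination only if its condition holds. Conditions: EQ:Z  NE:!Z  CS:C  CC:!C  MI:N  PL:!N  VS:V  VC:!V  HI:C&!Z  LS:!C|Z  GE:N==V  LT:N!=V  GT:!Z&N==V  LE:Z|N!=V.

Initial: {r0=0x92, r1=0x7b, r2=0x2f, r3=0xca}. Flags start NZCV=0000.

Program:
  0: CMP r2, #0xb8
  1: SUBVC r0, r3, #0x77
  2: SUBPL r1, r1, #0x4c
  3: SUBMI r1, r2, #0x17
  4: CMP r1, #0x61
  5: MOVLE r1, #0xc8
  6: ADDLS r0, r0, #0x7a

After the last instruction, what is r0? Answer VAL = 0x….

VAL = 0xcd

0: ✓ CMP  NZCV=0000
1: ✓ SUBVC  r0←0x53
2: ✓ SUBPL  r1←0x2f
3: · SUBMI
4: ✓ CMP  NZCV=1000
5: ✓ MOVLE  r1←0xc8
6: ✓ ADDLS  r0←0xcd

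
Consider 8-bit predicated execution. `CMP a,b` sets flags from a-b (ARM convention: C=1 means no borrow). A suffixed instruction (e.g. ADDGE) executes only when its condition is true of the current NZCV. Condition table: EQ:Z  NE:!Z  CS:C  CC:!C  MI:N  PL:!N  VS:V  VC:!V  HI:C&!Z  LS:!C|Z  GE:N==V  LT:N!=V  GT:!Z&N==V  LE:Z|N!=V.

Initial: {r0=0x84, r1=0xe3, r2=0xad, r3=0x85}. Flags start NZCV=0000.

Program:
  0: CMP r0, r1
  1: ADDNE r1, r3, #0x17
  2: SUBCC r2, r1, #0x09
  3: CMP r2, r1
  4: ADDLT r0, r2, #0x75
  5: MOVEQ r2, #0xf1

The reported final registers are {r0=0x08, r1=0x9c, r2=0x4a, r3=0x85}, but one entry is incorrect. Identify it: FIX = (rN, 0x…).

FIX = (r2, 0x93)

[0] flags=1000 → (cmp)
[1] flags=1000 NE?T → r1=0x9c
[2] flags=1000 CC?T → r2=0x93
[3] flags=1000 → (cmp)
[4] flags=1000 LT?T → r0=0x08
[5] flags=1000 EQ?F → skip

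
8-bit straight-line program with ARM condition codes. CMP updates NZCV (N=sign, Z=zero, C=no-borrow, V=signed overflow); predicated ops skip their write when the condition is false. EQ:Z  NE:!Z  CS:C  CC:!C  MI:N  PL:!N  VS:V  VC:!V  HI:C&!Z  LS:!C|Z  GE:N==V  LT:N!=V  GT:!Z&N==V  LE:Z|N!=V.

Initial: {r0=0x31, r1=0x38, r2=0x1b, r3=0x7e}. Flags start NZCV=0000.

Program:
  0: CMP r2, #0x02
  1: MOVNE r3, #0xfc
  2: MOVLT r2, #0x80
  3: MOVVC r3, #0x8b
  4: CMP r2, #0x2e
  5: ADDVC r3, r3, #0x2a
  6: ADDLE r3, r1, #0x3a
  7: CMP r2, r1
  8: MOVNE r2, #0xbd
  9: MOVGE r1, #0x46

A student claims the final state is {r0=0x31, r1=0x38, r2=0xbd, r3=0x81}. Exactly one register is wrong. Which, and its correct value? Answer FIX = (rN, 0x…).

[0] flags=0010 → (cmp)
[1] flags=0010 NE?T → r3=0xfc
[2] flags=0010 LT?F → skip
[3] flags=0010 VC?T → r3=0x8b
[4] flags=1000 → (cmp)
[5] flags=1000 VC?T → r3=0xb5
[6] flags=1000 LE?T → r3=0x72
[7] flags=1000 → (cmp)
[8] flags=1000 NE?T → r2=0xbd
[9] flags=1000 GE?F → skip

FIX = (r3, 0x72)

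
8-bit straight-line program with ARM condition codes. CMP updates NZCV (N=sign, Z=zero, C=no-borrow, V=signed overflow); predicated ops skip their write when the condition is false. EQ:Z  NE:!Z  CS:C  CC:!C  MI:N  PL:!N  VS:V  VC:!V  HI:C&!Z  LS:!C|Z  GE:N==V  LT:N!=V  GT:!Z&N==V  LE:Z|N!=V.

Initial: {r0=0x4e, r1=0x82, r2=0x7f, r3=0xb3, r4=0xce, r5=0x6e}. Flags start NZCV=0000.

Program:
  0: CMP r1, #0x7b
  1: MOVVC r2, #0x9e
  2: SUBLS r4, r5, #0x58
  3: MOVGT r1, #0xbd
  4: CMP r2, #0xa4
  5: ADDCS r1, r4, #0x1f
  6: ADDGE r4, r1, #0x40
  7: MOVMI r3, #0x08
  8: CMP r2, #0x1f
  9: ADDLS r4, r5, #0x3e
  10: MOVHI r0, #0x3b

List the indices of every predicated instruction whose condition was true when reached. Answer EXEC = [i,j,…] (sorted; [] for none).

EXEC = [6,7,10]

[0] flags=0011 → (cmp)
[1] flags=0011 VC?F → skip
[2] flags=0011 LS?F → skip
[3] flags=0011 GT?F → skip
[4] flags=1001 → (cmp)
[5] flags=1001 CS?F → skip
[6] flags=1001 GE?T → r4=0xc2
[7] flags=1001 MI?T → r3=0x08
[8] flags=0010 → (cmp)
[9] flags=0010 LS?F → skip
[10] flags=0010 HI?T → r0=0x3b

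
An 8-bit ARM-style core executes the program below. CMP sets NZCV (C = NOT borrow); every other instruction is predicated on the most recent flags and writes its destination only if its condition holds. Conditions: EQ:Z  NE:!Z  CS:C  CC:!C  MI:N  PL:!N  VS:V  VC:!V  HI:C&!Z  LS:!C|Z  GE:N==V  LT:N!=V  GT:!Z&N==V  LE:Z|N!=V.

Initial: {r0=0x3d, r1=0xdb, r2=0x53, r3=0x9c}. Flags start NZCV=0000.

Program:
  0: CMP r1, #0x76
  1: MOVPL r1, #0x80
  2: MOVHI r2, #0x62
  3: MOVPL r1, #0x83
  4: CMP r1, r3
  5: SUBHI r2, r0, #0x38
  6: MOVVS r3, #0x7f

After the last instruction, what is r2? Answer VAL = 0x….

0: ✓ CMP  NZCV=0011
1: ✓ MOVPL  r1←0x80
2: ✓ MOVHI  r2←0x62
3: ✓ MOVPL  r1←0x83
4: ✓ CMP  NZCV=1000
5: · SUBHI
6: · MOVVS

VAL = 0x62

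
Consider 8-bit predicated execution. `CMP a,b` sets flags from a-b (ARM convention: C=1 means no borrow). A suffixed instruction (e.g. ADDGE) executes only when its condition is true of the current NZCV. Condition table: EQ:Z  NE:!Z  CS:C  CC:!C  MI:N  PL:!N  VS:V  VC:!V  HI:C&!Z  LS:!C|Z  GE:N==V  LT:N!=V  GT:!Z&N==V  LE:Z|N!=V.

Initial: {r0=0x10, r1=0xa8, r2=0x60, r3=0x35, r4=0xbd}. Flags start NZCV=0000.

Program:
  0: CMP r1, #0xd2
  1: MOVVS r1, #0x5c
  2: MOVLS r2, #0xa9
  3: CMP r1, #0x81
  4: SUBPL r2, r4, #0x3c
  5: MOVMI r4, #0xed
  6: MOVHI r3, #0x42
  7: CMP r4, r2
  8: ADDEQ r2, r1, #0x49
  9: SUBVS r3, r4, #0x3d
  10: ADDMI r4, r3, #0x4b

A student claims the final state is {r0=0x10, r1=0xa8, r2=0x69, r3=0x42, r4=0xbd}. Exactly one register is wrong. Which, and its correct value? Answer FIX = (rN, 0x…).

FIX = (r2, 0x81)

0: ✓ CMP  NZCV=1000
1: · MOVVS
2: ✓ MOVLS  r2←0xa9
3: ✓ CMP  NZCV=0010
4: ✓ SUBPL  r2←0x81
5: · MOVMI
6: ✓ MOVHI  r3←0x42
7: ✓ CMP  NZCV=0010
8: · ADDEQ
9: · SUBVS
10: · ADDMI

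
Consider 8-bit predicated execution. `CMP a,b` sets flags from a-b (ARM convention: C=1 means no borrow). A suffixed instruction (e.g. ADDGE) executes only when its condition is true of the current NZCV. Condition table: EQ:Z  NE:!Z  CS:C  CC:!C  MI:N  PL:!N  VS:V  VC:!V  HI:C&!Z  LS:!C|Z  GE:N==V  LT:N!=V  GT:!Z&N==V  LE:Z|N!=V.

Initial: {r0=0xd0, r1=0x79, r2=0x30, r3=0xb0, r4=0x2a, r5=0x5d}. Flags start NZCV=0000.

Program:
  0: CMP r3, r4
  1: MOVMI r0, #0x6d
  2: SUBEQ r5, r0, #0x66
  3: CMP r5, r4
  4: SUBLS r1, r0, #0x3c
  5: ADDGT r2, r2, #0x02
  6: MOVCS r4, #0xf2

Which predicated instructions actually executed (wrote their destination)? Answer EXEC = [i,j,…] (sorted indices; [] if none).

[0] flags=1010 → (cmp)
[1] flags=1010 MI?T → r0=0x6d
[2] flags=1010 EQ?F → skip
[3] flags=0010 → (cmp)
[4] flags=0010 LS?F → skip
[5] flags=0010 GT?T → r2=0x32
[6] flags=0010 CS?T → r4=0xf2

EXEC = [1,5,6]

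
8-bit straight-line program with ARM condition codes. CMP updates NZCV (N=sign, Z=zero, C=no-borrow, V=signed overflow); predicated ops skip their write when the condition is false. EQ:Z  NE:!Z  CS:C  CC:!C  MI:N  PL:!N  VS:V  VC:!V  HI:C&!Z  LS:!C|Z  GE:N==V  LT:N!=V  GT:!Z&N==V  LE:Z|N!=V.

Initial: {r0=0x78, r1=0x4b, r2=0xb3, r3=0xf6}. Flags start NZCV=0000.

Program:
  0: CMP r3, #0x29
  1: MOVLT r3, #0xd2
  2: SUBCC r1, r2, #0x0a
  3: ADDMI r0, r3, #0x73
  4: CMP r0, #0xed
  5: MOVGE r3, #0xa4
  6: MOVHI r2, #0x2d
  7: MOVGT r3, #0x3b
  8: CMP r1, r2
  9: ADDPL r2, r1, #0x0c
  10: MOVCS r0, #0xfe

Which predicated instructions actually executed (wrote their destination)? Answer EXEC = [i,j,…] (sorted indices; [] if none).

[0] flags=1010 → (cmp)
[1] flags=1010 LT?T → r3=0xd2
[2] flags=1010 CC?F → skip
[3] flags=1010 MI?T → r0=0x45
[4] flags=0000 → (cmp)
[5] flags=0000 GE?T → r3=0xa4
[6] flags=0000 HI?F → skip
[7] flags=0000 GT?T → r3=0x3b
[8] flags=1001 → (cmp)
[9] flags=1001 PL?F → skip
[10] flags=1001 CS?F → skip

EXEC = [1,3,5,7]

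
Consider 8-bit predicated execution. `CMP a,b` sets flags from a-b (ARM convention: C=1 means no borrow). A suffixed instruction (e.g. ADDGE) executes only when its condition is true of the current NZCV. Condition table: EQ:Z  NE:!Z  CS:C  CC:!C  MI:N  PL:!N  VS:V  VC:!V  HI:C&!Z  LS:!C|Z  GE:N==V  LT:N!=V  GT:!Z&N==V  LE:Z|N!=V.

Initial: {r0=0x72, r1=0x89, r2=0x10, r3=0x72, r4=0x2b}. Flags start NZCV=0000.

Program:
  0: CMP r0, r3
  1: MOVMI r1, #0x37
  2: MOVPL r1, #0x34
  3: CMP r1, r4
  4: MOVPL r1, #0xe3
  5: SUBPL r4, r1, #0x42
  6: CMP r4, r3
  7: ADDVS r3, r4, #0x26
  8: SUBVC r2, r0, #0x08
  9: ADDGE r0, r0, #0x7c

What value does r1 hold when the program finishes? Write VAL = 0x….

[0] flags=0110 → (cmp)
[1] flags=0110 MI?F → skip
[2] flags=0110 PL?T → r1=0x34
[3] flags=0010 → (cmp)
[4] flags=0010 PL?T → r1=0xe3
[5] flags=0010 PL?T → r4=0xa1
[6] flags=0011 → (cmp)
[7] flags=0011 VS?T → r3=0xc7
[8] flags=0011 VC?F → skip
[9] flags=0011 GE?F → skip

VAL = 0xe3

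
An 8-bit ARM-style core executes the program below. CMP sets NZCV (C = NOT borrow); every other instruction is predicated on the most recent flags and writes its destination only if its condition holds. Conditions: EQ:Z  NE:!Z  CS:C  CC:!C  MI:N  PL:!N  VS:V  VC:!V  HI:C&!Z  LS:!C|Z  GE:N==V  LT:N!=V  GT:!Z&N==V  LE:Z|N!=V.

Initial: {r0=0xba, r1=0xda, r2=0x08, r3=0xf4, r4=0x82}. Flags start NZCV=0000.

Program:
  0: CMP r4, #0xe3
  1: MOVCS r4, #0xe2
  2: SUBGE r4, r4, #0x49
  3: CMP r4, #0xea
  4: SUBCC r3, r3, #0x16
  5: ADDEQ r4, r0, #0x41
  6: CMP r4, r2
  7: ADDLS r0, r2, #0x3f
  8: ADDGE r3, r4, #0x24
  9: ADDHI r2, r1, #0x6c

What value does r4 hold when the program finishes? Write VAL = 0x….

0: ✓ CMP  NZCV=1000
1: · MOVCS
2: · SUBGE
3: ✓ CMP  NZCV=1000
4: ✓ SUBCC  r3←0xde
5: · ADDEQ
6: ✓ CMP  NZCV=0011
7: · ADDLS
8: · ADDGE
9: ✓ ADDHI  r2←0x46

VAL = 0x82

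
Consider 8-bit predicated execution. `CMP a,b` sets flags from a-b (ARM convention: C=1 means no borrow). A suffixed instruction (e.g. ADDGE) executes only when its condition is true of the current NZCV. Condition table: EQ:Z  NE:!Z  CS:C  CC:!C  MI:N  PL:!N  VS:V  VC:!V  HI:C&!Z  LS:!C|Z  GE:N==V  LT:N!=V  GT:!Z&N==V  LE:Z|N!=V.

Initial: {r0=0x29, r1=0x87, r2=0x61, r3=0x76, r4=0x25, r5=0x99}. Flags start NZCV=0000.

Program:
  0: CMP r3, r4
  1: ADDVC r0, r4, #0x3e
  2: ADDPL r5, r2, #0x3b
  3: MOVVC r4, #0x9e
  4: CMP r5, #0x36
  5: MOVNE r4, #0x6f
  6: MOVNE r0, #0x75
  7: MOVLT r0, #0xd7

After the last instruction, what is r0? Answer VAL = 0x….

VAL = 0xd7

0: ✓ CMP  NZCV=0010
1: ✓ ADDVC  r0←0x63
2: ✓ ADDPL  r5←0x9c
3: ✓ MOVVC  r4←0x9e
4: ✓ CMP  NZCV=0011
5: ✓ MOVNE  r4←0x6f
6: ✓ MOVNE  r0←0x75
7: ✓ MOVLT  r0←0xd7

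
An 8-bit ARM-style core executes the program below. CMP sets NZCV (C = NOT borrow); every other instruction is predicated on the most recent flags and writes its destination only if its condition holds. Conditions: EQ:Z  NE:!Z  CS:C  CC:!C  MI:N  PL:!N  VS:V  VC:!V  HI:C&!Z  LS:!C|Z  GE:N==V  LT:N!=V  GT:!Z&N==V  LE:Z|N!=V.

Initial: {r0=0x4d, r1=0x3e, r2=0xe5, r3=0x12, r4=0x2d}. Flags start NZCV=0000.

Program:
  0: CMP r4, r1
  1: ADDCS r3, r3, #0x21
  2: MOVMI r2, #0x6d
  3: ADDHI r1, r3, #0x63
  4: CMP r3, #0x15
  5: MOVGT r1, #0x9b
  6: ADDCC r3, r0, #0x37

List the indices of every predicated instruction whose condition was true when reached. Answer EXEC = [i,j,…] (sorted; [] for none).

[0] flags=1000 → (cmp)
[1] flags=1000 CS?F → skip
[2] flags=1000 MI?T → r2=0x6d
[3] flags=1000 HI?F → skip
[4] flags=1000 → (cmp)
[5] flags=1000 GT?F → skip
[6] flags=1000 CC?T → r3=0x84

EXEC = [2,6]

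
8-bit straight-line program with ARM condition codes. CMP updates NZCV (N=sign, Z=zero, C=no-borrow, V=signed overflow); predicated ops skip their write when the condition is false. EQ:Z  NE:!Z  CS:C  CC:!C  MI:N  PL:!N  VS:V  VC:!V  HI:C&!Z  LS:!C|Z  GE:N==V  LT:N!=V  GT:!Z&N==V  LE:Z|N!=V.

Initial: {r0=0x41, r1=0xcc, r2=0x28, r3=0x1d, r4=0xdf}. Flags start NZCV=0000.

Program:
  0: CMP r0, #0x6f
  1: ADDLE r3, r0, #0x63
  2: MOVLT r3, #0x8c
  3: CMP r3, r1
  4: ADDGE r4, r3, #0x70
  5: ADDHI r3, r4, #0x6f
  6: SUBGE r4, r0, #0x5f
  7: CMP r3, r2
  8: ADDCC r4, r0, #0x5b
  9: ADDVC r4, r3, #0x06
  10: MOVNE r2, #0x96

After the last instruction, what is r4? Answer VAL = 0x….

[0] flags=1000 → (cmp)
[1] flags=1000 LE?T → r3=0xa4
[2] flags=1000 LT?T → r3=0x8c
[3] flags=1000 → (cmp)
[4] flags=1000 GE?F → skip
[5] flags=1000 HI?F → skip
[6] flags=1000 GE?F → skip
[7] flags=0011 → (cmp)
[8] flags=0011 CC?F → skip
[9] flags=0011 VC?F → skip
[10] flags=0011 NE?T → r2=0x96

VAL = 0xdf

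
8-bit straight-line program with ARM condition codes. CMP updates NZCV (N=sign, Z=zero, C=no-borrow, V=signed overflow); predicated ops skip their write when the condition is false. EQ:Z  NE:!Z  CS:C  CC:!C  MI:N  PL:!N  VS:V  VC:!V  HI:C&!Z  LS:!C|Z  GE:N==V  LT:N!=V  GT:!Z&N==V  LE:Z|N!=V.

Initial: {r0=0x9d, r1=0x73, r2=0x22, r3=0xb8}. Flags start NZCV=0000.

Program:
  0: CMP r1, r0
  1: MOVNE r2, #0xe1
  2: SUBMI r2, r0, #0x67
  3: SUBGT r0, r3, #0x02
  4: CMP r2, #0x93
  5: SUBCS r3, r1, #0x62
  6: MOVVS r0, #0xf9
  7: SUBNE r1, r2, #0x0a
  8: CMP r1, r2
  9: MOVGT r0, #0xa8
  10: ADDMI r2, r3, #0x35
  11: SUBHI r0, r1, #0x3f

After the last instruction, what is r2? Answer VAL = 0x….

VAL = 0xed

[0] flags=1001 → (cmp)
[1] flags=1001 NE?T → r2=0xe1
[2] flags=1001 MI?T → r2=0x36
[3] flags=1001 GT?T → r0=0xb6
[4] flags=1001 → (cmp)
[5] flags=1001 CS?F → skip
[6] flags=1001 VS?T → r0=0xf9
[7] flags=1001 NE?T → r1=0x2c
[8] flags=1000 → (cmp)
[9] flags=1000 GT?F → skip
[10] flags=1000 MI?T → r2=0xed
[11] flags=1000 HI?F → skip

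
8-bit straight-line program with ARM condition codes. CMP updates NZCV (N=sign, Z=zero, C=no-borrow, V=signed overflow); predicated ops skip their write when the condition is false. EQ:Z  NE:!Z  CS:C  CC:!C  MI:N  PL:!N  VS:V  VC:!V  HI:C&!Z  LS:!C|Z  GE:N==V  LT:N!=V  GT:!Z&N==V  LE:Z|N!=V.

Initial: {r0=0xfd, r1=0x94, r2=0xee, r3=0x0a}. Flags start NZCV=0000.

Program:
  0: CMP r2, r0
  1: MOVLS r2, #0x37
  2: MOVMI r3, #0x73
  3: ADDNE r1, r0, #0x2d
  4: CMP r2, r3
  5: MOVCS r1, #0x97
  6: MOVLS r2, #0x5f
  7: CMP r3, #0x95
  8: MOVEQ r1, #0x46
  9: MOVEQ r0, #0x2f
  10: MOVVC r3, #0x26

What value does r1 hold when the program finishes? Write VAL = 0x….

[0] flags=1000 → (cmp)
[1] flags=1000 LS?T → r2=0x37
[2] flags=1000 MI?T → r3=0x73
[3] flags=1000 NE?T → r1=0x2a
[4] flags=1000 → (cmp)
[5] flags=1000 CS?F → skip
[6] flags=1000 LS?T → r2=0x5f
[7] flags=1001 → (cmp)
[8] flags=1001 EQ?F → skip
[9] flags=1001 EQ?F → skip
[10] flags=1001 VC?F → skip

VAL = 0x2a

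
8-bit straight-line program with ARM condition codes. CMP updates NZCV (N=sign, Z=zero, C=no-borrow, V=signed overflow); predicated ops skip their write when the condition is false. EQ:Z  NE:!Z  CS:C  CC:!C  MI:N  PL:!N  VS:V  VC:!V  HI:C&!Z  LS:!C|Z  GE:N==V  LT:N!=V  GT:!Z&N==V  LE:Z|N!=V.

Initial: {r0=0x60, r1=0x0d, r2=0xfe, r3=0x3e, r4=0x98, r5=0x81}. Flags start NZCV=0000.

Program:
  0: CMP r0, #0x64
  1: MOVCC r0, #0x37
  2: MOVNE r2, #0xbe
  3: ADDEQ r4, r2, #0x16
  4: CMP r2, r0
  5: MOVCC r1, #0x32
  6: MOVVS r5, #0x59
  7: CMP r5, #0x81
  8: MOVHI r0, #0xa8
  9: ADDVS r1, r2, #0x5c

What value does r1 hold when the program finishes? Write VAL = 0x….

[0] flags=1000 → (cmp)
[1] flags=1000 CC?T → r0=0x37
[2] flags=1000 NE?T → r2=0xbe
[3] flags=1000 EQ?F → skip
[4] flags=1010 → (cmp)
[5] flags=1010 CC?F → skip
[6] flags=1010 VS?F → skip
[7] flags=0110 → (cmp)
[8] flags=0110 HI?F → skip
[9] flags=0110 VS?F → skip

VAL = 0x0d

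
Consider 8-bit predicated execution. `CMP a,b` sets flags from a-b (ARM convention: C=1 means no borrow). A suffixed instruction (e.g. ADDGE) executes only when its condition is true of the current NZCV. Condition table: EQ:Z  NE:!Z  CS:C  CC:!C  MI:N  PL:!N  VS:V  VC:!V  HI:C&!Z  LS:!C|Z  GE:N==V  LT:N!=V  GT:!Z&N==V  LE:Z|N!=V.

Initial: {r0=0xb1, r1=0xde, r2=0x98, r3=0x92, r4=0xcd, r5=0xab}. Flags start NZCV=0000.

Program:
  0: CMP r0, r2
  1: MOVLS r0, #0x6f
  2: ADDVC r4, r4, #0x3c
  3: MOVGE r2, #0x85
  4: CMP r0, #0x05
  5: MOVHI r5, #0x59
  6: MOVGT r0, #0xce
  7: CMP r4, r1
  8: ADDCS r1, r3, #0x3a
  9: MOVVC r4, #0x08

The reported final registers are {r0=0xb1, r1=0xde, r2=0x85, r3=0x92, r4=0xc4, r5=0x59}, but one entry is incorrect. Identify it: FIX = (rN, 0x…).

0: ✓ CMP  NZCV=0010
1: · MOVLS
2: ✓ ADDVC  r4←0x09
3: ✓ MOVGE  r2←0x85
4: ✓ CMP  NZCV=1010
5: ✓ MOVHI  r5←0x59
6: · MOVGT
7: ✓ CMP  NZCV=0000
8: · ADDCS
9: ✓ MOVVC  r4←0x08

FIX = (r4, 0x08)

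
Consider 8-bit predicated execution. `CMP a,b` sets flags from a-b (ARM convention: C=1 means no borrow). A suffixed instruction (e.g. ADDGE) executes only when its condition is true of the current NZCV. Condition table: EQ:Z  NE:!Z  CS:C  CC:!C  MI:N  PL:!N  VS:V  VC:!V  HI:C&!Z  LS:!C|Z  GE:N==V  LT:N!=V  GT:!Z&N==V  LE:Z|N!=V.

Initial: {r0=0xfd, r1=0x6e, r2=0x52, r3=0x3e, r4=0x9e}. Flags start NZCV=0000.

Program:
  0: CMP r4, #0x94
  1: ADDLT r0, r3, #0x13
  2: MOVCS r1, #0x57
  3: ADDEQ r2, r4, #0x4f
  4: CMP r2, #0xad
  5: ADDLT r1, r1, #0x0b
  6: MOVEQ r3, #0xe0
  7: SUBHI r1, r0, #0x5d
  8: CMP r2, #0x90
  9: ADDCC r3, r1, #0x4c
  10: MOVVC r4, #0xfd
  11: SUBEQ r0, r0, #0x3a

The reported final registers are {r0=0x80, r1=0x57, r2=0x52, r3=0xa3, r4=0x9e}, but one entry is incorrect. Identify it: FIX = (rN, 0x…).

0: ✓ CMP  NZCV=0010
1: · ADDLT
2: ✓ MOVCS  r1←0x57
3: · ADDEQ
4: ✓ CMP  NZCV=1001
5: · ADDLT
6: · MOVEQ
7: · SUBHI
8: ✓ CMP  NZCV=1001
9: ✓ ADDCC  r3←0xa3
10: · MOVVC
11: · SUBEQ

FIX = (r0, 0xfd)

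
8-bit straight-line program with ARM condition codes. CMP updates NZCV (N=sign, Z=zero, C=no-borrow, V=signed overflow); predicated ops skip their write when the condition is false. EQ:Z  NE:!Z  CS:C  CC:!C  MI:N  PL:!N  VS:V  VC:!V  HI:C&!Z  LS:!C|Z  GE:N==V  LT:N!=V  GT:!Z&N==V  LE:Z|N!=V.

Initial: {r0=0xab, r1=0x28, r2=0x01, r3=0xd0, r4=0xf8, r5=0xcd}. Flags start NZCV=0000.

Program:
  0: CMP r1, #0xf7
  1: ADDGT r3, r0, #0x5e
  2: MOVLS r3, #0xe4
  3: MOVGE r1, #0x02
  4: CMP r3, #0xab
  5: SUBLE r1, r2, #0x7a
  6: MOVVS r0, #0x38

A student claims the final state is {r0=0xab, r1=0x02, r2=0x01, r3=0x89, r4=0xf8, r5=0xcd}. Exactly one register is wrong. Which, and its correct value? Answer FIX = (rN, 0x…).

0: ✓ CMP  NZCV=0000
1: ✓ ADDGT  r3←0x09
2: ✓ MOVLS  r3←0xe4
3: ✓ MOVGE  r1←0x02
4: ✓ CMP  NZCV=0010
5: · SUBLE
6: · MOVVS

FIX = (r3, 0xe4)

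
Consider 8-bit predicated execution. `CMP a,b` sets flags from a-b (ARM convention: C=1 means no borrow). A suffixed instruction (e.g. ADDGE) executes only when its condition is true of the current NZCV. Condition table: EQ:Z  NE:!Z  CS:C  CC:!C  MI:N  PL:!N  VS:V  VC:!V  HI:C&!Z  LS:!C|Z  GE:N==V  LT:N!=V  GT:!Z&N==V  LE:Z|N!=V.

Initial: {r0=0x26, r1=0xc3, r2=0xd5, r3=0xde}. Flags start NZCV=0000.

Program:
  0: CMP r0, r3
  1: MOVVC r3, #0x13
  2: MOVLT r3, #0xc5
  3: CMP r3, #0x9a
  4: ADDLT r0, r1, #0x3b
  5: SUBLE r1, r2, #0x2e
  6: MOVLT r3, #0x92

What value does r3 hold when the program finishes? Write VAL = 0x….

VAL = 0x13

[0] flags=0000 → (cmp)
[1] flags=0000 VC?T → r3=0x13
[2] flags=0000 LT?F → skip
[3] flags=0000 → (cmp)
[4] flags=0000 LT?F → skip
[5] flags=0000 LE?F → skip
[6] flags=0000 LT?F → skip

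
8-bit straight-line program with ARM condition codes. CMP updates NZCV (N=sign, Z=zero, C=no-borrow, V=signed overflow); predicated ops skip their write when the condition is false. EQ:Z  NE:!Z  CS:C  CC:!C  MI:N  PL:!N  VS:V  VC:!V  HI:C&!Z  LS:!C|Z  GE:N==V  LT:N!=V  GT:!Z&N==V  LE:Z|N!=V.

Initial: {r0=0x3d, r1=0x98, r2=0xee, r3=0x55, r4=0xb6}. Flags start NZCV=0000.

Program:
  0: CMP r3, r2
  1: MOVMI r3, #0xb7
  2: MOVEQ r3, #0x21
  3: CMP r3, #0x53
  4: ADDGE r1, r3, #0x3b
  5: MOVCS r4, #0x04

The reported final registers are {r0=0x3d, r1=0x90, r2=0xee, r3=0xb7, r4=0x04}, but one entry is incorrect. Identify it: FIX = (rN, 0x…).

0: ✓ CMP  NZCV=0000
1: · MOVMI
2: · MOVEQ
3: ✓ CMP  NZCV=0010
4: ✓ ADDGE  r1←0x90
5: ✓ MOVCS  r4←0x04

FIX = (r3, 0x55)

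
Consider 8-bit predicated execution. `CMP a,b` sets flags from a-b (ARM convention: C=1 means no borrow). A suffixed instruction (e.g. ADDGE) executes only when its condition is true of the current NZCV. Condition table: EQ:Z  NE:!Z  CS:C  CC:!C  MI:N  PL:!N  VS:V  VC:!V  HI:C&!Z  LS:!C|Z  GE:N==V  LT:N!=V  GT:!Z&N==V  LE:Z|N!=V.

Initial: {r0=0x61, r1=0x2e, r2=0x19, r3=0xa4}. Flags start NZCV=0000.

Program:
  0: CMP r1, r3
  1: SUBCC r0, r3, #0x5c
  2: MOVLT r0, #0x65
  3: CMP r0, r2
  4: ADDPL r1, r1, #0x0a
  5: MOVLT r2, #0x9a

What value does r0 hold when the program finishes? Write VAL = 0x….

[0] flags=1001 → (cmp)
[1] flags=1001 CC?T → r0=0x48
[2] flags=1001 LT?F → skip
[3] flags=0010 → (cmp)
[4] flags=0010 PL?T → r1=0x38
[5] flags=0010 LT?F → skip

VAL = 0x48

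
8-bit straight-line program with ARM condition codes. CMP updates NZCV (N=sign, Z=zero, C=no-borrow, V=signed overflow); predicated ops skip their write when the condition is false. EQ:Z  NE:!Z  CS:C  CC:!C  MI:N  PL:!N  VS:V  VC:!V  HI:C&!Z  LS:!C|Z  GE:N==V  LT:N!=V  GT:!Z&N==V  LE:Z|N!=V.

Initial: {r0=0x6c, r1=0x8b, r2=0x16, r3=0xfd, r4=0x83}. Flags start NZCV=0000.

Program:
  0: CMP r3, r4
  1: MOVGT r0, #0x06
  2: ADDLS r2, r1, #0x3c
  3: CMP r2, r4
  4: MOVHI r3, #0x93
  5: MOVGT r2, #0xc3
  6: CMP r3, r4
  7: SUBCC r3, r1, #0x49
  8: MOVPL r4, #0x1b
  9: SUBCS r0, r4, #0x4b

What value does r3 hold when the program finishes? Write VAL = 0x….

[0] flags=0010 → (cmp)
[1] flags=0010 GT?T → r0=0x06
[2] flags=0010 LS?F → skip
[3] flags=1001 → (cmp)
[4] flags=1001 HI?F → skip
[5] flags=1001 GT?T → r2=0xc3
[6] flags=0010 → (cmp)
[7] flags=0010 CC?F → skip
[8] flags=0010 PL?T → r4=0x1b
[9] flags=0010 CS?T → r0=0xd0

VAL = 0xfd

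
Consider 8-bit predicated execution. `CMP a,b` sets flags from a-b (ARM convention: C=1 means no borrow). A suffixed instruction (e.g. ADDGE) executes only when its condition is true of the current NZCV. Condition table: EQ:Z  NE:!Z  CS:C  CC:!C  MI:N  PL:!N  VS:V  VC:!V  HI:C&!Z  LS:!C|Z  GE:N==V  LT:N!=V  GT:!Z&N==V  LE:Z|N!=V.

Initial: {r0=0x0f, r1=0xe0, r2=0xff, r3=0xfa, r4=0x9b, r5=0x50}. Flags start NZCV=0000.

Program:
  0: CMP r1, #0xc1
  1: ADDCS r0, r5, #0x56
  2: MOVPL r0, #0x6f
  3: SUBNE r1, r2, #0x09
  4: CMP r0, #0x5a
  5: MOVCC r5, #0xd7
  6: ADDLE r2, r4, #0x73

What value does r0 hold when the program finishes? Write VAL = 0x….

VAL = 0x6f

0: ✓ CMP  NZCV=0010
1: ✓ ADDCS  r0←0xa6
2: ✓ MOVPL  r0←0x6f
3: ✓ SUBNE  r1←0xf6
4: ✓ CMP  NZCV=0010
5: · MOVCC
6: · ADDLE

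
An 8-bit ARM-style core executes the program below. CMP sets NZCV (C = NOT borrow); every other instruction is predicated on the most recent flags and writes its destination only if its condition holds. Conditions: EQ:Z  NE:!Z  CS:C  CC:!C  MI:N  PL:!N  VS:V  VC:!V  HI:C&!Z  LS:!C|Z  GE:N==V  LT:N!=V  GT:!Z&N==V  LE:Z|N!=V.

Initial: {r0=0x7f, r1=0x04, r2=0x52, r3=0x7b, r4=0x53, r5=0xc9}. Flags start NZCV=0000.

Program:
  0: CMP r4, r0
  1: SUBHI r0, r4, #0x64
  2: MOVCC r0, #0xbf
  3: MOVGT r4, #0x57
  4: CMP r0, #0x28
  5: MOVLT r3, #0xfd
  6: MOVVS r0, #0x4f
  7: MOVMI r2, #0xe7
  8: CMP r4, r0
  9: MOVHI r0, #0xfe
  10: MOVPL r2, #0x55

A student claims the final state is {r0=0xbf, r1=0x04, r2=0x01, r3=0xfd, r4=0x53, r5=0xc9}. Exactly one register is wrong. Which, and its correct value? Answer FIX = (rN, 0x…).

FIX = (r2, 0xe7)

[0] flags=1000 → (cmp)
[1] flags=1000 HI?F → skip
[2] flags=1000 CC?T → r0=0xbf
[3] flags=1000 GT?F → skip
[4] flags=1010 → (cmp)
[5] flags=1010 LT?T → r3=0xfd
[6] flags=1010 VS?F → skip
[7] flags=1010 MI?T → r2=0xe7
[8] flags=1001 → (cmp)
[9] flags=1001 HI?F → skip
[10] flags=1001 PL?F → skip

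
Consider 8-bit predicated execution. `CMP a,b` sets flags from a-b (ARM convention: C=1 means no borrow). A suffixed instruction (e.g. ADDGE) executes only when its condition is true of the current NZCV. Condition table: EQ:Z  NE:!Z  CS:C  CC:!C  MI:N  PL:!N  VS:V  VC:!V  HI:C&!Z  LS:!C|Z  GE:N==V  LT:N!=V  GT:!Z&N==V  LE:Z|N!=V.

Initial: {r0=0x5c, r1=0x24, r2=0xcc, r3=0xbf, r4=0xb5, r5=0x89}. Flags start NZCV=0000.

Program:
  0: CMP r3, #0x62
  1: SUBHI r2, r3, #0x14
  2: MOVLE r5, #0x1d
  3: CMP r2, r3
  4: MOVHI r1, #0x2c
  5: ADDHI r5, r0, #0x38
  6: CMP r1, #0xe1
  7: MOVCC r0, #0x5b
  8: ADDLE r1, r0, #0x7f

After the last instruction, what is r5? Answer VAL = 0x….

VAL = 0x1d

0: ✓ CMP  NZCV=0011
1: ✓ SUBHI  r2←0xab
2: ✓ MOVLE  r5←0x1d
3: ✓ CMP  NZCV=1000
4: · MOVHI
5: · ADDHI
6: ✓ CMP  NZCV=0000
7: ✓ MOVCC  r0←0x5b
8: · ADDLE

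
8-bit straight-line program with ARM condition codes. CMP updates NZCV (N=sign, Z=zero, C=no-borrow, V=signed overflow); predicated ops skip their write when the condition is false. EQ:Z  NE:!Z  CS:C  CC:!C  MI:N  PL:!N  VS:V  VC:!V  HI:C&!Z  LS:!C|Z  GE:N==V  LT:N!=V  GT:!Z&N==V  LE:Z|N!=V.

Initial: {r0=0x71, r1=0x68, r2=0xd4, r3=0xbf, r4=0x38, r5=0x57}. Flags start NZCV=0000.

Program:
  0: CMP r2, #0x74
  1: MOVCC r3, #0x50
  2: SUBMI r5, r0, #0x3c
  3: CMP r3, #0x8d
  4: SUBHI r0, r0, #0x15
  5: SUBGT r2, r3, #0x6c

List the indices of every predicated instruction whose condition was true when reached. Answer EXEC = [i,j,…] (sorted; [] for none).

EXEC = [4,5]

[0] flags=0011 → (cmp)
[1] flags=0011 CC?F → skip
[2] flags=0011 MI?F → skip
[3] flags=0010 → (cmp)
[4] flags=0010 HI?T → r0=0x5c
[5] flags=0010 GT?T → r2=0x53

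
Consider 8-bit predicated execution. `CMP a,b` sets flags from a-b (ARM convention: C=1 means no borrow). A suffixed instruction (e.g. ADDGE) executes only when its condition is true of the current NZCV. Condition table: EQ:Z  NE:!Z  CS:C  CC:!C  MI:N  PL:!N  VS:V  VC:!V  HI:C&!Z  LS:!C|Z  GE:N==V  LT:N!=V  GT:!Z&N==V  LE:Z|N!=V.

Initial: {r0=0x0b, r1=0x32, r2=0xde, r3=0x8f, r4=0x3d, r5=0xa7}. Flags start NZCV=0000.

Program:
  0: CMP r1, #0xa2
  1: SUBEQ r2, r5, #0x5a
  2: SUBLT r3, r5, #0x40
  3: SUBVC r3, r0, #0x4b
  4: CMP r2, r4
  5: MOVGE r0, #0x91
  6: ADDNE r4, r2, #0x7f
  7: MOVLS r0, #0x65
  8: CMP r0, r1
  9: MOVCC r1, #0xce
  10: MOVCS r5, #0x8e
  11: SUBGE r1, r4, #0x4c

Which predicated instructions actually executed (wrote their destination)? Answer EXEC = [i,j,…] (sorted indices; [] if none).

EXEC = [6,9]

[0] flags=1001 → (cmp)
[1] flags=1001 EQ?F → skip
[2] flags=1001 LT?F → skip
[3] flags=1001 VC?F → skip
[4] flags=1010 → (cmp)
[5] flags=1010 GE?F → skip
[6] flags=1010 NE?T → r4=0x5d
[7] flags=1010 LS?F → skip
[8] flags=1000 → (cmp)
[9] flags=1000 CC?T → r1=0xce
[10] flags=1000 CS?F → skip
[11] flags=1000 GE?F → skip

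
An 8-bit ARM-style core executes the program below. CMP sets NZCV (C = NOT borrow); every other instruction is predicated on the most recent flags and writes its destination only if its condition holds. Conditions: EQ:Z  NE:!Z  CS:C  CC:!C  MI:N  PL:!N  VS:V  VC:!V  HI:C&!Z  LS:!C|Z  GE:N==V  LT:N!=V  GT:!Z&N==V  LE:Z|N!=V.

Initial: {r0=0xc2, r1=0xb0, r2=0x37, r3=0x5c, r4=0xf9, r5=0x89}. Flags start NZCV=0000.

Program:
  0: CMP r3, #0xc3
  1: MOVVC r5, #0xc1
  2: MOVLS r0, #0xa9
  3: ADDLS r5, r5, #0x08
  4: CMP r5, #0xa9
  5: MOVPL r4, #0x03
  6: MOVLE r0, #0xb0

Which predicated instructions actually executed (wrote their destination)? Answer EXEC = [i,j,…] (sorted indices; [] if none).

[0] flags=1001 → (cmp)
[1] flags=1001 VC?F → skip
[2] flags=1001 LS?T → r0=0xa9
[3] flags=1001 LS?T → r5=0x91
[4] flags=1000 → (cmp)
[5] flags=1000 PL?F → skip
[6] flags=1000 LE?T → r0=0xb0

EXEC = [2,3,6]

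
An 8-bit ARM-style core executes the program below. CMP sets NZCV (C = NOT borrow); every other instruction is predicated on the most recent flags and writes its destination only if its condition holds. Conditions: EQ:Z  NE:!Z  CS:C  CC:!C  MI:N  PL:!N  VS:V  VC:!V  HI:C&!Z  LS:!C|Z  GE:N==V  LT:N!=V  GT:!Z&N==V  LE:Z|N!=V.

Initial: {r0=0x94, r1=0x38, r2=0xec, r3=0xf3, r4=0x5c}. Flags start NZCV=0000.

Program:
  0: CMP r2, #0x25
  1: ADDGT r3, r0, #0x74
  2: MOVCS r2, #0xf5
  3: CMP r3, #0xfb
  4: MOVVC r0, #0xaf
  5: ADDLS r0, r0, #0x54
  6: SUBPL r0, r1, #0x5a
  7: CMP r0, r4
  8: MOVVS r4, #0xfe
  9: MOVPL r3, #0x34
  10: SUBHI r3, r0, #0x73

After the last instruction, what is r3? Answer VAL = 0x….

VAL = 0xf3

[0] flags=1010 → (cmp)
[1] flags=1010 GT?F → skip
[2] flags=1010 CS?T → r2=0xf5
[3] flags=1000 → (cmp)
[4] flags=1000 VC?T → r0=0xaf
[5] flags=1000 LS?T → r0=0x03
[6] flags=1000 PL?F → skip
[7] flags=1000 → (cmp)
[8] flags=1000 VS?F → skip
[9] flags=1000 PL?F → skip
[10] flags=1000 HI?F → skip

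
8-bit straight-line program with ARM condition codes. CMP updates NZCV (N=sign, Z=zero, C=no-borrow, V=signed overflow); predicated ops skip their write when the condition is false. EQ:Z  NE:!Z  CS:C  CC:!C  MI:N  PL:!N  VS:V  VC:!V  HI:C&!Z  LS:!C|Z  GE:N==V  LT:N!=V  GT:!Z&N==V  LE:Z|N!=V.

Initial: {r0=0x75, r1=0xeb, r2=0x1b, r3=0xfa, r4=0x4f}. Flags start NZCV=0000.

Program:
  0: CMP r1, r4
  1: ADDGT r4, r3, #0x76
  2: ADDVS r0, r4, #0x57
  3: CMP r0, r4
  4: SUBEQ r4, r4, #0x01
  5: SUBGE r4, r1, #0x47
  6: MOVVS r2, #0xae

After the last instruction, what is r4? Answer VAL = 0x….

0: ✓ CMP  NZCV=1010
1: · ADDGT
2: · ADDVS
3: ✓ CMP  NZCV=0010
4: · SUBEQ
5: ✓ SUBGE  r4←0xa4
6: · MOVVS

VAL = 0xa4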